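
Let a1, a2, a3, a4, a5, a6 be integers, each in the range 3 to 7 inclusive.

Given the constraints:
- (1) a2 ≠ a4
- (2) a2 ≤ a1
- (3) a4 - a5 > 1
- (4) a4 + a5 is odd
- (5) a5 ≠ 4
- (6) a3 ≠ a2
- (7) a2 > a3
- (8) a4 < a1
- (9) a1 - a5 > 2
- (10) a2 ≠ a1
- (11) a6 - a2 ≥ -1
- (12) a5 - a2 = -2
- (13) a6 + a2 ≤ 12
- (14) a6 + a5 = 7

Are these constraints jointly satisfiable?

Setting (a1, a2, a3, a4, a5, a6) = (7, 5, 3, 6, 3, 4) satisfies everything: constraint 3: a4 - a5 = 3; constraint 9: a1 - a5 = 4, and the others follow.

Satisfiable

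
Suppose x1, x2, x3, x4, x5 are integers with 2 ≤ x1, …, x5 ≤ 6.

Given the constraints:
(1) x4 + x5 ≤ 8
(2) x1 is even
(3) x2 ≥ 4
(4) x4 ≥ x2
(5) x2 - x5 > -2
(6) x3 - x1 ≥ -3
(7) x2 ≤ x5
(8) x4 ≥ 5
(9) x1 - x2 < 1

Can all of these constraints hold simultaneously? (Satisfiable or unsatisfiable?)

From constraint 8: x4 ≥ 5. From constraints 3 and 7: x5 ≥ x2 ≥ 4. Hence x4 + x5 ≥ 9. But constraint 1 requires x4 + x5 ≤ 8, and 8 < 9. Contradiction.

Unsatisfiable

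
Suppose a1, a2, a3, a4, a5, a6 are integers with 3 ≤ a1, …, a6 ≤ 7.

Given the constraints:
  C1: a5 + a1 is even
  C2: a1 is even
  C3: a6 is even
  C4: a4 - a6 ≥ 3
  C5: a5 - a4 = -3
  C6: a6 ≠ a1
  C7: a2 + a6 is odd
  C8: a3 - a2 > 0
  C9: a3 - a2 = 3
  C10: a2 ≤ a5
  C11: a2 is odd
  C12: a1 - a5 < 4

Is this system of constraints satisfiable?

Satisfiable

Setting (a1, a2, a3, a4, a5, a6) = (6, 3, 6, 7, 4, 4) satisfies everything: constraint 4: a4 - a6 = 3; constraint 5: a5 - a4 = -3; constraint 8: a3 - a2 = 3, and the others follow.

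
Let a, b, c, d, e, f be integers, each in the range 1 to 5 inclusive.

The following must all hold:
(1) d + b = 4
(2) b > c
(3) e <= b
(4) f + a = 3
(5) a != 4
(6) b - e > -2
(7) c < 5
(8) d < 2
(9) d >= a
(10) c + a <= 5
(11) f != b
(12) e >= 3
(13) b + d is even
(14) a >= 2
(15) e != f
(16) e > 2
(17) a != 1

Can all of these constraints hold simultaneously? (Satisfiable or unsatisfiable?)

From constraints 9 and 14: d ≥ a ≥ 2. From constraints 3 and 12: b ≥ e ≥ 3. Hence d + b ≥ 5. But constraint 1 requires d + b = 4, and 4 < 5. Contradiction.

Unsatisfiable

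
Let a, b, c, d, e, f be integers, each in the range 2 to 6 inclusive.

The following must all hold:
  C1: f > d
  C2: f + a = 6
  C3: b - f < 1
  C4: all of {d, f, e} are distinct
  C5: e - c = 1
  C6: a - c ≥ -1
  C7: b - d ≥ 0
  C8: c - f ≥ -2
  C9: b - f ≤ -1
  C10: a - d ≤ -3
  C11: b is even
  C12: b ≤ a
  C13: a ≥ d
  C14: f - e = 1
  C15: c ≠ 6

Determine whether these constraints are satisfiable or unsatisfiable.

Constraints 6, 7, 8, 9, and 10 give f − b ≥ 1, b − d ≥ 0, d − a ≥ 3, a − c ≥ -1, c − f ≥ -2.
Adding all 5 inequalities: the left sides telescope to 0, and the right sides sum to 1 + 0 + 3 + (-1) + (-2) = 1. So 0 ≥ 1, which is false.

Unsatisfiable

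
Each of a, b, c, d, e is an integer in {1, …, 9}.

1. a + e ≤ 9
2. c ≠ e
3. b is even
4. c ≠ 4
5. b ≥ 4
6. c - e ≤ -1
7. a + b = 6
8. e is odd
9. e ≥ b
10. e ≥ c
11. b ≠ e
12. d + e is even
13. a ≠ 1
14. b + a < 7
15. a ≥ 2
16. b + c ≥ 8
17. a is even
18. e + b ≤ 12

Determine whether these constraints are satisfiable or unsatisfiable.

Take a = 2, b = 4, c = 5, d = 1, e = 7. Then constraint 1: a + e = 9; constraint 6: c - e = -2, and every other listed constraint is also met.

Satisfiable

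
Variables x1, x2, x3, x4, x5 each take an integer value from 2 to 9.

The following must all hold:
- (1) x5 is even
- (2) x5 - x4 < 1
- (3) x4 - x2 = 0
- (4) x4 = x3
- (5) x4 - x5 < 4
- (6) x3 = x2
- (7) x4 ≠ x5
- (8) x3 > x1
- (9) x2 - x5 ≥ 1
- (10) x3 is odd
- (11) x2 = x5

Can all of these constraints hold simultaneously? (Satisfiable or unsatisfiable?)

Unsatisfiable

From constraints 4, 6, and 11, x4 = x3 = x2 = x5, so x4 = x5. But constraint 7 says x4 ≠ x5. Contradiction.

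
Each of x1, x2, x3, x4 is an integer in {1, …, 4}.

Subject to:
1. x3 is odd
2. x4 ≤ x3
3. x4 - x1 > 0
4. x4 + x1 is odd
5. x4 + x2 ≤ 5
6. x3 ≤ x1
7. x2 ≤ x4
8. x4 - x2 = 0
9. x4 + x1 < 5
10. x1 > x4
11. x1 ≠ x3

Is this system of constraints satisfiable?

Constraints 2, 3, and 6 give x4 ≤ x3, x3 ≤ x1, x1 < x4. Chaining: x4 ≤ x3 ≤ x1 < x4, which forces x4 < x4 — impossible.

Unsatisfiable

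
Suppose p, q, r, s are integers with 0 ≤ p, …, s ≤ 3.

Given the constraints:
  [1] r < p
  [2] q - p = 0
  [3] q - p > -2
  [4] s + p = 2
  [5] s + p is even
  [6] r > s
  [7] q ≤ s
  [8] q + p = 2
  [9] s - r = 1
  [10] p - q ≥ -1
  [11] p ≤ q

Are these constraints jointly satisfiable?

Constraints 1, 6, 7, and 11 give q ≤ s, s < r, r < p, p ≤ q. Chaining: q ≤ s < r < p ≤ q, which forces q < q — impossible.

Unsatisfiable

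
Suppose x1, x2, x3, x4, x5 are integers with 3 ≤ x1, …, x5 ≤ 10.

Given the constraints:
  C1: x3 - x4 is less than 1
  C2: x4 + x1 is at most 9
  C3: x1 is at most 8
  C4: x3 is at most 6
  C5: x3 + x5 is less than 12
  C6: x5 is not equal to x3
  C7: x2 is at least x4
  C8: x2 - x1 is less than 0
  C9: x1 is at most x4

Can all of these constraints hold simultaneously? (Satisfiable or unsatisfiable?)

Unsatisfiable

Constraints 7, 8, and 9 give x1 ≤ x4, x4 ≤ x2, x2 < x1. Chaining: x1 ≤ x4 ≤ x2 < x1, which forces x1 < x1 — impossible.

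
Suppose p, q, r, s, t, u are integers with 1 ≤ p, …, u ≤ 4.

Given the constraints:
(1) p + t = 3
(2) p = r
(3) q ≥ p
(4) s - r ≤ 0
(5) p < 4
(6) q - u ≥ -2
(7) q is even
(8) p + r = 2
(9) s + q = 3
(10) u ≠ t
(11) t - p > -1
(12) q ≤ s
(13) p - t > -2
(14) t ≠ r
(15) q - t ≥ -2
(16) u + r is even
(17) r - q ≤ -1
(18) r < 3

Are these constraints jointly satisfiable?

Unsatisfiable

Constraints 4, 12, and 17 give s ≤ r, r < q, q ≤ s. Chaining: s ≤ r < q ≤ s, which forces s < s — impossible.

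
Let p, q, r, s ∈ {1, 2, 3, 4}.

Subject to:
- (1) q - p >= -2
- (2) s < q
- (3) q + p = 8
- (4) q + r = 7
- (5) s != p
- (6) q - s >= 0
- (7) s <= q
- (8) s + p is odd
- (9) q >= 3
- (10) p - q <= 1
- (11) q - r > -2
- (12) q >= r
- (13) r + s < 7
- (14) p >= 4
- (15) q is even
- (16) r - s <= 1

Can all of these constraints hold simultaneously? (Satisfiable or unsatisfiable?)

Setting (p, q, r, s) = (4, 4, 3, 3) satisfies everything: constraint 1: q - p = 0; constraint 3: q + p = 8, and the others follow.

Satisfiable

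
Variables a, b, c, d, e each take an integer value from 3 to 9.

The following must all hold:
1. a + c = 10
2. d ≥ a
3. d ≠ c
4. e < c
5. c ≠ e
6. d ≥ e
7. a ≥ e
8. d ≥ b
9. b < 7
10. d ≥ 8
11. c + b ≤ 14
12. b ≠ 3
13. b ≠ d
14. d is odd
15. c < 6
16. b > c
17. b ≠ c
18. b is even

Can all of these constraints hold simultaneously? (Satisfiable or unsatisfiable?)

Setting (a, b, c, d, e) = (5, 6, 5, 9, 3) satisfies everything: constraint 1: a + c = 10; constraint 11: c + b = 11, and the others follow.

Satisfiable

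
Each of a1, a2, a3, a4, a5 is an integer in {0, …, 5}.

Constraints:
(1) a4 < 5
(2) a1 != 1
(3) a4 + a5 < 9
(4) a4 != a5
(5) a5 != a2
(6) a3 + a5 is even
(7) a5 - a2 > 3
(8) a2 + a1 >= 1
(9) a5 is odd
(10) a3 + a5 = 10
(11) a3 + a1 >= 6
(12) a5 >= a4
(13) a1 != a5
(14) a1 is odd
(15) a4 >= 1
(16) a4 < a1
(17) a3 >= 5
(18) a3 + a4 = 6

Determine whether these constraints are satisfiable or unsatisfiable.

One satisfying assignment is a1 = 3, a2 = 1, a3 = 5, a4 = 1, a5 = 5.
For the less obvious constraints — constraint 3: a4 + a5 = 6; constraint 7: a5 - a2 = 4 — and the others hold by inspection.

Satisfiable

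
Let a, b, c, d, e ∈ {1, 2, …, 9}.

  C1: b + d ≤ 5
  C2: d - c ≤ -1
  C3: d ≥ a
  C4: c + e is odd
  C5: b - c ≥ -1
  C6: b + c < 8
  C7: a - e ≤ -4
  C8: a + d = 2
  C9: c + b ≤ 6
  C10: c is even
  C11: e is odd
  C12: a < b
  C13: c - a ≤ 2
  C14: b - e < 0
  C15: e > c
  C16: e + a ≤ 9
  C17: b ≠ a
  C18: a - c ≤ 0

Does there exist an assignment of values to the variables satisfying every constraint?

Satisfiable

The assignment a = 1, b = 3, c = 2, d = 1, e = 5 works:
  constraint 1 holds since b + d = 4.
  constraint 2 holds since d - c = -1.
  constraint 5 holds since b - c = 1.
The rest check out directly.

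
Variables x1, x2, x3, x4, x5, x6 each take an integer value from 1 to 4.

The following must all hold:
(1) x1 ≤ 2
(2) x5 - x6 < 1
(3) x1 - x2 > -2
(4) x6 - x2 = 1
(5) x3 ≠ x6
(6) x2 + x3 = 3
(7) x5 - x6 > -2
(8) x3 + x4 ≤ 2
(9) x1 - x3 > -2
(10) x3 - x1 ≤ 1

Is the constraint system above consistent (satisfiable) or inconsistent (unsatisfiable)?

Satisfiable

The assignment x1 = 2, x2 = 2, x3 = 1, x4 = 1, x5 = 3, x6 = 3 works:
  constraint 2 holds since x5 - x6 = 0.
  constraint 3 holds since x1 - x2 = 0.
The rest check out directly.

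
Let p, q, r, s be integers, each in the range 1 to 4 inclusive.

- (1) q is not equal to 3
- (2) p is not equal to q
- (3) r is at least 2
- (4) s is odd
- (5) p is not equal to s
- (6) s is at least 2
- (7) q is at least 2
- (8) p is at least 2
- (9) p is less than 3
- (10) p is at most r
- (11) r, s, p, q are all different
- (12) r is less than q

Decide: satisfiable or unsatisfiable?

Unsatisfiable

Constraints 3, 6, 7, and 8 confine each of r, s, p, q to the 3 values {2, …, 4} (the domain already gives each ≤ 4).
Constraint 11 requires all 4 of them to be distinct, but only 3 values are available — impossible by the pigeonhole principle.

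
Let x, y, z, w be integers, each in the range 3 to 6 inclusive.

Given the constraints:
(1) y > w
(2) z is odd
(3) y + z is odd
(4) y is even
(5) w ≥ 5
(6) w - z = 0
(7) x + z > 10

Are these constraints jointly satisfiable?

The assignment x = 6, y = 6, z = 5, w = 5 works:
  constraint 2 holds since z = 5 is odd.
  constraint 6 holds since w - z = 0.
  constraint 7 holds since x + z = 11.
The rest check out directly.

Satisfiable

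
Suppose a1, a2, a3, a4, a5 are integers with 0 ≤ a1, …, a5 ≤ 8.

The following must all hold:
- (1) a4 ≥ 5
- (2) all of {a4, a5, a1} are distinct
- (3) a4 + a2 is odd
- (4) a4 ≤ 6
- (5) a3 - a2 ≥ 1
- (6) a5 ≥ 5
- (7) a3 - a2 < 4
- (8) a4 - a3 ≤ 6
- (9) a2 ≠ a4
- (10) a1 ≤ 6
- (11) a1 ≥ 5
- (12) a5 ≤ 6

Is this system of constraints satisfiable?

Constraints 1, 4, 6, 10, 11, and 12 confine each of a4, a5, a1 to the 2 values {5, 6}.
Constraint 2 requires all 3 of them to be distinct, but only 2 values are available — impossible by the pigeonhole principle.

Unsatisfiable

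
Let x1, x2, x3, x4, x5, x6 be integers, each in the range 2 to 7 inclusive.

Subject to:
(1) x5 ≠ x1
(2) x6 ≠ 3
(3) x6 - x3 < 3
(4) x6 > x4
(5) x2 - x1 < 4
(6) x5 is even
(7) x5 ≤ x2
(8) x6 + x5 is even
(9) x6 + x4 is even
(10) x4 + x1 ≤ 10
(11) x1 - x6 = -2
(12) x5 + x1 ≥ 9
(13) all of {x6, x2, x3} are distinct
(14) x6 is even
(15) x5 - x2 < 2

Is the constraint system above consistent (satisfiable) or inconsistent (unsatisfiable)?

Satisfiable

Setting (x1, x2, x3, x4, x5, x6) = (4, 7, 5, 4, 6, 6) satisfies everything: constraint 3: x6 - x3 = 1; constraint 5: x2 - x1 = 3, and the others follow.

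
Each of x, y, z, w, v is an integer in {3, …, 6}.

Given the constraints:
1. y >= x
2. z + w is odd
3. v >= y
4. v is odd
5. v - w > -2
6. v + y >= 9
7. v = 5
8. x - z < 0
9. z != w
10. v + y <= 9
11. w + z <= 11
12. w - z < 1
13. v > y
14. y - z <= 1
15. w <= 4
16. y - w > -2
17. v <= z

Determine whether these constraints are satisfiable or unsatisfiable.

Take x = 4, y = 4, z = 5, w = 4, v = 5. Then constraint 5: v - w = 1; constraint 6: v + y = 9; constraint 8: x - z = -1, and every other listed constraint is also met.

Satisfiable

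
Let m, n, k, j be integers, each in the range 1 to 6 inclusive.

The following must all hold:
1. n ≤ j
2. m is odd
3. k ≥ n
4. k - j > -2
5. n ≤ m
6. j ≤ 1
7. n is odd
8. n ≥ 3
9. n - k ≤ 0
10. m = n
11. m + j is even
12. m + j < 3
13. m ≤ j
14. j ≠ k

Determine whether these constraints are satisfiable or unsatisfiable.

From constraints 5 and 8: m ≥ n and n ≥ 3, so m ≥ 3. From constraints 6 and 13: m ≤ j and j ≤ 1, so m ≤ 1. But 1 < 3, so no value of m works.

Unsatisfiable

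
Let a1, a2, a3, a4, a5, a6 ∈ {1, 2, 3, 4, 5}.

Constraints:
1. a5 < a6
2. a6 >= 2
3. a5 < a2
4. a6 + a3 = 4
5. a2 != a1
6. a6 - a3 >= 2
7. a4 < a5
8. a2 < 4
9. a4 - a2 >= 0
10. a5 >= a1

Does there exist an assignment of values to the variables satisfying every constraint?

Constraints 3, 7, and 9 give a2 ≤ a4, a4 < a5, a5 < a2. Chaining: a2 ≤ a4 < a5 < a2, which forces a2 < a2 — impossible.

Unsatisfiable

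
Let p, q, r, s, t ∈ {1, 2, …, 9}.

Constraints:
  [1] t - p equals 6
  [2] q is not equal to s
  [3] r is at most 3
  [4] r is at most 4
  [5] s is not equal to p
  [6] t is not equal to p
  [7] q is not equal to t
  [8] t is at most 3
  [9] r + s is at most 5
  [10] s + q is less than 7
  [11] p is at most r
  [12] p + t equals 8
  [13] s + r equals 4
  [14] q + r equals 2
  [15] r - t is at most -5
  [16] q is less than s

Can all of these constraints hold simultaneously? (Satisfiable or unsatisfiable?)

Unsatisfiable

From constraints 3 and 11: p ≤ r ≤ 3. From constraint 8: t ≤ 3. Hence p + t ≤ 6. But constraint 12 requires p + t = 8, and 8 > 6. Contradiction.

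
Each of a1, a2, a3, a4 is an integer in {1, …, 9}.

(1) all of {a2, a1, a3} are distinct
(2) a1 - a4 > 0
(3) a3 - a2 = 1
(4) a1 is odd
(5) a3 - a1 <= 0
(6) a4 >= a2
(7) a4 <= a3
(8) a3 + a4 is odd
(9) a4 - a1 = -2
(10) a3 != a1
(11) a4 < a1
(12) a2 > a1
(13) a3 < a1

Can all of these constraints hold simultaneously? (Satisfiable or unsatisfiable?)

Constraints 5, 6, 7, and 12 give a2 ≤ a4, a4 ≤ a3, a3 ≤ a1, a1 < a2. Chaining: a2 ≤ a4 ≤ a3 ≤ a1 < a2, which forces a2 < a2 — impossible.

Unsatisfiable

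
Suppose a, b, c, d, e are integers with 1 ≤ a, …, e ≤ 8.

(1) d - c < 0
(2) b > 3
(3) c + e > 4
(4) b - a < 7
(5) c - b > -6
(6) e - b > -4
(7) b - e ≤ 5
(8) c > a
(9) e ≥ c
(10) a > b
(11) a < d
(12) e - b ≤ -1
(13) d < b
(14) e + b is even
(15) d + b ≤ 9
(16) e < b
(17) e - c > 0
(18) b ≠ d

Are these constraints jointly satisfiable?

Unsatisfiable

Constraints 1, 10, 11, 16, and 17 give c < e, e < b, b < a, a < d, d < c. Chaining: c < e < b < a < d < c, which forces c < c — impossible.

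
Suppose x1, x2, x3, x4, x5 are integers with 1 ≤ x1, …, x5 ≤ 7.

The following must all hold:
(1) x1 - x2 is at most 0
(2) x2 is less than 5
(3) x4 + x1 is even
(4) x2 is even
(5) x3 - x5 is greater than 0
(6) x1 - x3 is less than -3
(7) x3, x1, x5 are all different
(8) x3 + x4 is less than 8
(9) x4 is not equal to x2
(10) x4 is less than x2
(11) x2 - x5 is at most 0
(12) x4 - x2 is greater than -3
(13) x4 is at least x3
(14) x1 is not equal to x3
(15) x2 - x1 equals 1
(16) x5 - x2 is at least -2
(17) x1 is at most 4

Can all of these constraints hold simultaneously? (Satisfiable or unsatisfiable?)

Constraints 5, 10, 11, and 13 give x5 < x3, x3 ≤ x4, x4 < x2, x2 ≤ x5. Chaining: x5 < x3 ≤ x4 < x2 ≤ x5, which forces x5 < x5 — impossible.

Unsatisfiable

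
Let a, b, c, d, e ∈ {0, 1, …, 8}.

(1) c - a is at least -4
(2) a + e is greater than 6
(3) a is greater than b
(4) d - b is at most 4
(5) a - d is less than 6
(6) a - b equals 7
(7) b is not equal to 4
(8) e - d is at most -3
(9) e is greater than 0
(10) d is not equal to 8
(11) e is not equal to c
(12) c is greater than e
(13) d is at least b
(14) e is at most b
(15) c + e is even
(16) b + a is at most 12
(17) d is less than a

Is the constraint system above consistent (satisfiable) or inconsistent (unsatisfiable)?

Satisfiable

One satisfying assignment is a = 8, b = 1, c = 7, d = 5, e = 1.
For the less obvious constraints — constraint 1: c - a = -1; constraint 2: a + e = 9 — and the others hold by inspection.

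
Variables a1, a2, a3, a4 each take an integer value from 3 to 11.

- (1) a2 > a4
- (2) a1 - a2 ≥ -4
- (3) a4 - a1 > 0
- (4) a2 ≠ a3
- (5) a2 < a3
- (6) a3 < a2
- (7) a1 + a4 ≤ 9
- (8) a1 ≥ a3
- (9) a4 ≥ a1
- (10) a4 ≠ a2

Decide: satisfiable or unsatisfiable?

Unsatisfiable

Constraints 1, 3, 5, and 8 give a3 ≤ a1, a1 < a4, a4 < a2, a2 < a3. Chaining: a3 ≤ a1 < a4 < a2 < a3, which forces a3 < a3 — impossible.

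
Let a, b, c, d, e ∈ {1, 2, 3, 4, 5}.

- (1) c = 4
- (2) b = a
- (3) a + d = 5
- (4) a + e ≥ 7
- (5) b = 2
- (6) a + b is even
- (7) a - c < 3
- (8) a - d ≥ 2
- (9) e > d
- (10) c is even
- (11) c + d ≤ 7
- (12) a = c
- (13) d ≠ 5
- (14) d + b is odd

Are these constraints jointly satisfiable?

Constraint 5 fixes b = 2 and constraint 1 fixes c = 4. Constraints 2 and 12 give b = a = c, so b = c. But 2 ≠ 4 — contradiction.

Unsatisfiable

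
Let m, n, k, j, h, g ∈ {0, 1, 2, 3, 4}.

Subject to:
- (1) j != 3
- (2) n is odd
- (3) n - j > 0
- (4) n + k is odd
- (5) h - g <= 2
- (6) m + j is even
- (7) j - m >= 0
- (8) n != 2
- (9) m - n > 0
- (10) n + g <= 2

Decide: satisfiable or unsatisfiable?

Unsatisfiable

Constraints 3, 7, and 9 give m ≤ j, j < n, n < m. Chaining: m ≤ j < n < m, which forces m < m — impossible.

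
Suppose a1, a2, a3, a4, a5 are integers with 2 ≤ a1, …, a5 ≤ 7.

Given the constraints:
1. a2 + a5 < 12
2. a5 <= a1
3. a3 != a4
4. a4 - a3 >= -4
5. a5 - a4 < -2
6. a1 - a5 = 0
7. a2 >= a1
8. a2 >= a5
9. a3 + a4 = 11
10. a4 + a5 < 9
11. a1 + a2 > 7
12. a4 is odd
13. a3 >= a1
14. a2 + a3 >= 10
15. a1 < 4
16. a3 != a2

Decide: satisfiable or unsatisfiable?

Satisfiable

One satisfying assignment is a1 = 2, a2 = 7, a3 = 6, a4 = 5, a5 = 2.
For the less obvious constraints — constraint 1: a2 + a5 = 9; constraint 4: a4 - a3 = -1 — and the others hold by inspection.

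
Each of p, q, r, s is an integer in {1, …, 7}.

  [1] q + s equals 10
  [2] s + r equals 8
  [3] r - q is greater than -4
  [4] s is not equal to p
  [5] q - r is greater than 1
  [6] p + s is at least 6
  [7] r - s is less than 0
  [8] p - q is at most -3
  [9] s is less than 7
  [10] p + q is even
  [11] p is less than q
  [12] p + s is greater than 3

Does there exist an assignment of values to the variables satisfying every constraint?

Satisfiable

Take p = 1, q = 5, r = 3, s = 5. Then constraint 1: q + s = 10; constraint 2: s + r = 8; constraint 3: r - q = -2, and every other listed constraint is also met.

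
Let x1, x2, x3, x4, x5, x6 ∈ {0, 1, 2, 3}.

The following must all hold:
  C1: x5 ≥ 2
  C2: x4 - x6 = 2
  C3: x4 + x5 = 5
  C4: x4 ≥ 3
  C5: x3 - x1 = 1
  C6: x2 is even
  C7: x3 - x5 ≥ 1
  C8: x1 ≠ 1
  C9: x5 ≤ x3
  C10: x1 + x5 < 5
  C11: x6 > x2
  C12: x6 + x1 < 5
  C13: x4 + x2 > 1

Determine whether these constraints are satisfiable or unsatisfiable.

Satisfiable

Try x1 = 2, x2 = 0, x3 = 3, x4 = 3, x5 = 2, x6 = 1.
Check constraint 2: x4 - x6 = 2; constraint 3: x4 + x5 = 5. The remaining constraints are straightforward to verify.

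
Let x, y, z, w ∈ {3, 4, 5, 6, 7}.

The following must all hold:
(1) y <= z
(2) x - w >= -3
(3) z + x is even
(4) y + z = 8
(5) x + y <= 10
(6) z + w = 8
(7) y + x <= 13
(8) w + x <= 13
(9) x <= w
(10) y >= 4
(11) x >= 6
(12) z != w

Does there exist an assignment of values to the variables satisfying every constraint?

From constraints 1 and 10: z ≥ y ≥ 4. From constraints 9 and 11: w ≥ x ≥ 6. Hence z + w ≥ 10. But constraint 6 requires z + w = 8, and 8 < 10. Contradiction.

Unsatisfiable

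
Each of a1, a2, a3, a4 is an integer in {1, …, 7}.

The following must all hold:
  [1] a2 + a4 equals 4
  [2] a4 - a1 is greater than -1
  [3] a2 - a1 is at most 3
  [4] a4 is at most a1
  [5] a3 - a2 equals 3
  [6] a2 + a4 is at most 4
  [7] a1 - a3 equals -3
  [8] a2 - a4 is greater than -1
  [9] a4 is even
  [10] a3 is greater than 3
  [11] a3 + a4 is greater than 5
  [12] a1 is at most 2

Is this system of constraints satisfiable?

Satisfiable

Try a1 = 2, a2 = 2, a3 = 5, a4 = 2.
Check constraint 1: a2 + a4 = 4; constraint 2: a4 - a1 = 0. The remaining constraints are straightforward to verify.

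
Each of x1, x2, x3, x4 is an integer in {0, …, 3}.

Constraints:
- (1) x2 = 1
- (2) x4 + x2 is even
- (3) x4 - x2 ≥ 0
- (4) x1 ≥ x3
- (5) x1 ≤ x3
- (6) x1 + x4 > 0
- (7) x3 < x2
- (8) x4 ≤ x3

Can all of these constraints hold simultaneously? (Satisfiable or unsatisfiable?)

Constraints 3, 7, and 8 give x2 ≤ x4, x4 ≤ x3, x3 < x2. Chaining: x2 ≤ x4 ≤ x3 < x2, which forces x2 < x2 — impossible.

Unsatisfiable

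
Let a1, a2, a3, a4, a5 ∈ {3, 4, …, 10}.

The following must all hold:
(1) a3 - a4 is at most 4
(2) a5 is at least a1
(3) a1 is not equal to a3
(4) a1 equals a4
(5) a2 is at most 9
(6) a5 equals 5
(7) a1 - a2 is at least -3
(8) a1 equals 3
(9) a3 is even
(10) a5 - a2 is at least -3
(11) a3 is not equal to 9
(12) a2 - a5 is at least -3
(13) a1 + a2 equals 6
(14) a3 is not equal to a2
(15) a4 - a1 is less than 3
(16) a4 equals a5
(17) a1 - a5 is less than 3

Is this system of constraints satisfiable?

Constraint 8 fixes a1 = 3 and constraint 6 fixes a5 = 5. Constraints 4 and 16 give a1 = a4 = a5, so a1 = a5. But 3 ≠ 5 — contradiction.

Unsatisfiable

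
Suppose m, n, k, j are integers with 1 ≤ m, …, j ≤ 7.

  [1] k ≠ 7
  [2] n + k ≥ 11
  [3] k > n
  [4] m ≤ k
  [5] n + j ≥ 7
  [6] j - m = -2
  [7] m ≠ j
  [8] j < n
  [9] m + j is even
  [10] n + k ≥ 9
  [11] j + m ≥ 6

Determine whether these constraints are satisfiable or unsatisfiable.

Take m = 4, n = 5, k = 6, j = 2. Then constraint 2: n + k = 11; constraint 5: n + j = 7; constraint 6: j - m = -2, and every other listed constraint is also met.

Satisfiable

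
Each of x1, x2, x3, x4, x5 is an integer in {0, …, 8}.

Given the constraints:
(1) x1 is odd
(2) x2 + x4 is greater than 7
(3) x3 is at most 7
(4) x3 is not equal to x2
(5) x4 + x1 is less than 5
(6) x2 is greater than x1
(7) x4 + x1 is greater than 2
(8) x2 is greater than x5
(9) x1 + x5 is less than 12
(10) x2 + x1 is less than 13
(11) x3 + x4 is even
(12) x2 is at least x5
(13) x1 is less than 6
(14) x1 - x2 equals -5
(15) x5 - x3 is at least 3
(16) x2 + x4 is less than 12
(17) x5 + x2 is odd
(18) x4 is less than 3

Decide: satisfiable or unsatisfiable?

Take x1 = 3, x2 = 8, x3 = 1, x4 = 1, x5 = 7. Then constraint 2: x2 + x4 = 9; constraint 5: x4 + x1 = 4; constraint 7: x4 + x1 = 4, and every other listed constraint is also met.

Satisfiable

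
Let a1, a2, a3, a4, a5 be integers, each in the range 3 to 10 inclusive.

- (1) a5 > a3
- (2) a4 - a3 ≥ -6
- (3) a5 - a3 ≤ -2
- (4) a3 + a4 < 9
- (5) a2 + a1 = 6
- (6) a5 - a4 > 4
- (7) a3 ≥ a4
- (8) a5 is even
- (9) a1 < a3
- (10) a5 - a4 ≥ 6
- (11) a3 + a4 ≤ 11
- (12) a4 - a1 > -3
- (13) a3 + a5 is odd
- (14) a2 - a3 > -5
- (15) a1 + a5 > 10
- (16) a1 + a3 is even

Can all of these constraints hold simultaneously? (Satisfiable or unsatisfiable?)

Constraints 2, 3, and 10 give a4 − a3 ≥ -6, a3 − a5 ≥ 2, a5 − a4 ≥ 6.
Adding all 3 inequalities: the left sides telescope to 0, and the right sides sum to (-6) + 2 + 6 = 2. So 0 ≥ 2, which is false.

Unsatisfiable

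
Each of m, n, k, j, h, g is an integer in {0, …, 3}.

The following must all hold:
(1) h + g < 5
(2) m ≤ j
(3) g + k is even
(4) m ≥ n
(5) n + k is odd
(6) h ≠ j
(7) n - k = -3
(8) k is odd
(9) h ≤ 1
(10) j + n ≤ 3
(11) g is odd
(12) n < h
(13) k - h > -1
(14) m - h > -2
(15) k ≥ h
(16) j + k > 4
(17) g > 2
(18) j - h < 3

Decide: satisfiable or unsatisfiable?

The assignment m = 1, n = 0, k = 3, j = 2, h = 1, g = 3 works:
  constraint 1 holds since h + g = 4.
  constraint 7 holds since n - k = -3.
The rest check out directly.

Satisfiable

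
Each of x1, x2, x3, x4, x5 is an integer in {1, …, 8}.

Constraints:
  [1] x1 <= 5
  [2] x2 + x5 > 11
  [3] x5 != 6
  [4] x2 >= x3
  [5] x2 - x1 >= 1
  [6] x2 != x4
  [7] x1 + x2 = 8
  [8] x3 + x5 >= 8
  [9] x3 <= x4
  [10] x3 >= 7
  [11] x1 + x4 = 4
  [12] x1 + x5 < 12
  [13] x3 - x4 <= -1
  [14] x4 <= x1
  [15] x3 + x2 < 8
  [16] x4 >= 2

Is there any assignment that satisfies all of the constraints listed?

From constraints 14 and 16: x1 ≥ x4 ≥ 2. From constraints 4 and 10: x2 ≥ x3 ≥ 7. Hence x1 + x2 ≥ 9. But constraint 7 requires x1 + x2 = 8, and 8 < 9. Contradiction.

Unsatisfiable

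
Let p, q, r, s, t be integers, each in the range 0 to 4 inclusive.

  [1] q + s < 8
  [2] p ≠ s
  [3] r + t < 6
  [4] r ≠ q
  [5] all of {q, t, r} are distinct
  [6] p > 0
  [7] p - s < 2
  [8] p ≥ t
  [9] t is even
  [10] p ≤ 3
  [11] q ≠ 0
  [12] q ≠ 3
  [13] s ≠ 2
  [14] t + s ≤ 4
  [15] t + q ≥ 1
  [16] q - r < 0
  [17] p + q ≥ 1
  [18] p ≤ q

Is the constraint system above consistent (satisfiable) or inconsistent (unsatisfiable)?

Satisfiable

Take p = 2, q = 2, r = 3, s = 3, t = 0. Then constraint 1: q + s = 5; constraint 3: r + t = 3, and every other listed constraint is also met.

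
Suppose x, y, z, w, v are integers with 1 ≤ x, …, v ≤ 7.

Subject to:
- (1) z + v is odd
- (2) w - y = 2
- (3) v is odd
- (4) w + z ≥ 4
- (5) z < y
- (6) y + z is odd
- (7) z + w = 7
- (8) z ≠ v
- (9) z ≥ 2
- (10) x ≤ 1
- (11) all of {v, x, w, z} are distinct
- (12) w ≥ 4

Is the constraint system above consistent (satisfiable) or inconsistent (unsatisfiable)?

Setting (x, y, z, w, v) = (1, 3, 2, 5, 3) satisfies everything: constraint 2: w - y = 2; constraint 4: w + z = 7; constraint 7: z + w = 7, and the others follow.

Satisfiable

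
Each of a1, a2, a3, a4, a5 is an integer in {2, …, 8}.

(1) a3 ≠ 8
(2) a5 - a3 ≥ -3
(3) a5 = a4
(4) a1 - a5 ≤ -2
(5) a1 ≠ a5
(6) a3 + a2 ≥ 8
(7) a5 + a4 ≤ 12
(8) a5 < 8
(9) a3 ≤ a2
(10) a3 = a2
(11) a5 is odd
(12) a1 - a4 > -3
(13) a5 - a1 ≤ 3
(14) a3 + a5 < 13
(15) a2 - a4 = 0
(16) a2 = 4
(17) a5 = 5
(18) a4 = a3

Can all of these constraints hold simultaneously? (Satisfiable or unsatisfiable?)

Constraint 17 fixes a5 = 5 and constraint 16 fixes a2 = 4. Constraints 3, 10, and 18 give a5 = a4 = a3 = a2, so a5 = a2. But 5 ≠ 4 — contradiction.

Unsatisfiable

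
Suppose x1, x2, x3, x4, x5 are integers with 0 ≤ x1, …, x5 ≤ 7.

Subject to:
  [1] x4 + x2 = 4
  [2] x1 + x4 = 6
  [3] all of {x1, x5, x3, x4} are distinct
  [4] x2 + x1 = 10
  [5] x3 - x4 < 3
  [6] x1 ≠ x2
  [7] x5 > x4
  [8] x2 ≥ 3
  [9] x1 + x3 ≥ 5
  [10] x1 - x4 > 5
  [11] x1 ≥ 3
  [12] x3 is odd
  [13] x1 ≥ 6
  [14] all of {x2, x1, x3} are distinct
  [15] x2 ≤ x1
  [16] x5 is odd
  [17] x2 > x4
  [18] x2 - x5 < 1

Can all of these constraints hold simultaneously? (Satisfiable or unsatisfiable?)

Satisfiable

One satisfying assignment is x1 = 6, x2 = 4, x3 = 1, x4 = 0, x5 = 5.
For the less obvious constraints — constraint 1: x4 + x2 = 4; constraint 2: x1 + x4 = 6 — and the others hold by inspection.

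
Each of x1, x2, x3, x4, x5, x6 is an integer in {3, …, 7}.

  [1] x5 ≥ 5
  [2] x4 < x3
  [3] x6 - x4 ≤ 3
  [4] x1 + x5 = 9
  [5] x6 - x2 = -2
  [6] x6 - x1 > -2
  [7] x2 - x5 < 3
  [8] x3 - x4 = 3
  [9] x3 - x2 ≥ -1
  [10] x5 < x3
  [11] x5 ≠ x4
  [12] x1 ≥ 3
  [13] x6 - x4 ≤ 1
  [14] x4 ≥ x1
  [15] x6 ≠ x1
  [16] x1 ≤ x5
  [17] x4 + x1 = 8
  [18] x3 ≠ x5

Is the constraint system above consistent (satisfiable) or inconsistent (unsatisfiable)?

Satisfiable

Setting (x1, x2, x3, x4, x5, x6) = (4, 7, 7, 4, 5, 5) satisfies everything: constraint 3: x6 - x4 = 1; constraint 4: x1 + x5 = 9, and the others follow.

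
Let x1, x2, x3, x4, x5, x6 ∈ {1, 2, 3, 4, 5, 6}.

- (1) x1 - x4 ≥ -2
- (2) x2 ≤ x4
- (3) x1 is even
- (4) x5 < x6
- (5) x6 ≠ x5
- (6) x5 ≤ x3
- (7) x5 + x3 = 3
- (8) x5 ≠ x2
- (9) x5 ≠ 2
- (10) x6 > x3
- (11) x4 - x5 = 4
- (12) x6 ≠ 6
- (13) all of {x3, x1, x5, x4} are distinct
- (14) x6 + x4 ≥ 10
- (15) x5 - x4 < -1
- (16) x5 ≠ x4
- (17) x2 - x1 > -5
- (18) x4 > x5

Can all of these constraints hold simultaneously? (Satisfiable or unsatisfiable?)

One satisfying assignment is x1 = 6, x2 = 4, x3 = 2, x4 = 5, x5 = 1, x6 = 5.
For the less obvious constraints — constraint 1: x1 - x4 = 1; constraint 7: x5 + x3 = 3; constraint 11: x4 - x5 = 4 — and the others hold by inspection.

Satisfiable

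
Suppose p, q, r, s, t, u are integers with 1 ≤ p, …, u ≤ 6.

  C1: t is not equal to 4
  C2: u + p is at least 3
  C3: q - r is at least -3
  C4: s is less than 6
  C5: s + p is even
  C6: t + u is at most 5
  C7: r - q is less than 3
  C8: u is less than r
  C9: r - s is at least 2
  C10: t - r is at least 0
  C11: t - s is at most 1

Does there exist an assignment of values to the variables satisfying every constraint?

Unsatisfiable

Constraints 9, 10, and 11 give r − s ≥ 2, s − t ≥ -1, t − r ≥ 0.
Adding all 3 inequalities: the left sides telescope to 0, and the right sides sum to 2 + (-1) + 0 = 1. So 0 ≥ 1, which is false.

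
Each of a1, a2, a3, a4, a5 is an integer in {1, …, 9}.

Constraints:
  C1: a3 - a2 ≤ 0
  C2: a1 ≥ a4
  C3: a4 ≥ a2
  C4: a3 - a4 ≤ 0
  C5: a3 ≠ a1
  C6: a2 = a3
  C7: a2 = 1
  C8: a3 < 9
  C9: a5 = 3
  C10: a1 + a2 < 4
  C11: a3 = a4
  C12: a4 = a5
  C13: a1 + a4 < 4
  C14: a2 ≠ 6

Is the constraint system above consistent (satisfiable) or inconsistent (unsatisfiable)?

Unsatisfiable

Constraint 7 fixes a2 = 1 and constraint 9 fixes a5 = 3. Constraints 6, 11, and 12 give a2 = a3 = a4 = a5, so a2 = a5. But 1 ≠ 3 — contradiction.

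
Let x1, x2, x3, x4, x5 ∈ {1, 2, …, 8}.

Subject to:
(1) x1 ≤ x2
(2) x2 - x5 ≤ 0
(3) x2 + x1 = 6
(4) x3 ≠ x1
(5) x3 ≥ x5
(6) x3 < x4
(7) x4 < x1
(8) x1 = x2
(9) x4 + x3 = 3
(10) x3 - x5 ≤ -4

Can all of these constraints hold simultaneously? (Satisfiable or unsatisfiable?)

Unsatisfiable

Constraints 1, 2, 5, 6, and 7 give x2 ≤ x5, x5 ≤ x3, x3 < x4, x4 < x1, x1 ≤ x2. Chaining: x2 ≤ x5 ≤ x3 < x4 < x1 ≤ x2, which forces x2 < x2 — impossible.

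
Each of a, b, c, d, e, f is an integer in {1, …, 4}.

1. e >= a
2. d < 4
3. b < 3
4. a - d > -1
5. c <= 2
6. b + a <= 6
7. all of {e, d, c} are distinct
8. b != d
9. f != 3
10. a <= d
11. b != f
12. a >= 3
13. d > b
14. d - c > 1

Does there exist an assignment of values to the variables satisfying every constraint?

Satisfiable

Try a = 3, b = 2, c = 1, d = 3, e = 4, f = 1.
Check constraint 4: a - d = 0; constraint 6: b + a = 5. The remaining constraints are straightforward to verify.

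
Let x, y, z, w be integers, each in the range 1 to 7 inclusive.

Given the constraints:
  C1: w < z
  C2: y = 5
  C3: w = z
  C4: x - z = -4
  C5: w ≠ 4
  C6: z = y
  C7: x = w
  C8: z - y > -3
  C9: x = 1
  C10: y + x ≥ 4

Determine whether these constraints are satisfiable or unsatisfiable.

Constraint 9 fixes x = 1 and constraint 2 fixes y = 5. Constraints 3, 6, and 7 give x = w = z = y, so x = y. But 1 ≠ 5 — contradiction.

Unsatisfiable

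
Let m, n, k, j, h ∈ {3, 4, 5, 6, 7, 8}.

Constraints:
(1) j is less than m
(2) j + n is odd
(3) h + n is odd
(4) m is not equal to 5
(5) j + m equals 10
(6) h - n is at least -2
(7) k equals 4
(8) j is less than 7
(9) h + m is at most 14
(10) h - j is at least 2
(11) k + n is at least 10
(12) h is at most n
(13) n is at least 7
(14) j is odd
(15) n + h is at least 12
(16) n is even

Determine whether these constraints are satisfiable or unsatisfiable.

Satisfiable

The assignment m = 7, n = 8, k = 4, j = 3, h = 7 works:
  constraint 5 holds since j + m = 10.
  constraint 6 holds since h - n = -1.
  constraint 9 holds since h + m = 14.
The rest check out directly.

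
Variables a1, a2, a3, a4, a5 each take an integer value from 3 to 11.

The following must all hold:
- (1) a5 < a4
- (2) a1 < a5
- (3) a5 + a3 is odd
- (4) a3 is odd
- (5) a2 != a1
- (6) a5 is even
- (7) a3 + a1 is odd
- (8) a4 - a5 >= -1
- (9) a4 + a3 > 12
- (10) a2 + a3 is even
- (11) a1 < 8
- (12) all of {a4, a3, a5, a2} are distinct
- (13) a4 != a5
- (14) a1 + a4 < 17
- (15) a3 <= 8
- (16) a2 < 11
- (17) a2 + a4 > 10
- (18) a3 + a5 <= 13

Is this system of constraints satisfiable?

Satisfiable

Setting (a1, a2, a3, a4, a5) = (6, 3, 5, 9, 8) satisfies everything: constraint 8: a4 - a5 = 1; constraint 9: a4 + a3 = 14; constraint 14: a1 + a4 = 15, and the others follow.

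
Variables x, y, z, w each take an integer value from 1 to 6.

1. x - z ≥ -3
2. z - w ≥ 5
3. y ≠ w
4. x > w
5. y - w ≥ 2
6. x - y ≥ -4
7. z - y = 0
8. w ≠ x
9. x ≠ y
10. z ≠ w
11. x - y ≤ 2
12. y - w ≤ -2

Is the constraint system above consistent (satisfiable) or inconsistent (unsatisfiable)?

Unsatisfiable

Constraints 1, 2, 11, and 12 give w − y ≥ 2, y − x ≥ -2, x − z ≥ -3, z − w ≥ 5.
Adding all 4 inequalities: the left sides telescope to 0, and the right sides sum to 2 + (-2) + (-3) + 5 = 2. So 0 ≥ 2, which is false.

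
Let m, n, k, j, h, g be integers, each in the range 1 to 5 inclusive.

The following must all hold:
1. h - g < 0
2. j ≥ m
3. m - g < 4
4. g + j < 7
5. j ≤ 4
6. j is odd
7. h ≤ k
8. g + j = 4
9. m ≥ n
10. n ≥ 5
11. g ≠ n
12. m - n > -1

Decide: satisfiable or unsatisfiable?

From constraints 9 and 10: m ≥ n and n ≥ 5, so m ≥ 5. From constraints 2 and 5: m ≤ j and j ≤ 4, so m ≤ 4. But 4 < 5, so no value of m works.

Unsatisfiable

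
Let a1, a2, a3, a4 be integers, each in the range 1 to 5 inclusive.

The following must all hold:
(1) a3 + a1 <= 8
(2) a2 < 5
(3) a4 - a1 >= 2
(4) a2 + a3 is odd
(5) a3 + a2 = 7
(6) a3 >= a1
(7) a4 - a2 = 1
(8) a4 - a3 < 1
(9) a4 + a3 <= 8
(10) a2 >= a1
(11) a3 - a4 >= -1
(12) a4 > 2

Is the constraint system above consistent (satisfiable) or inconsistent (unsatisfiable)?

One satisfying assignment is a1 = 2, a2 = 3, a3 = 4, a4 = 4.
For the less obvious constraints — constraint 1: a3 + a1 = 6; constraint 3: a4 - a1 = 2; constraint 5: a3 + a2 = 7 — and the others hold by inspection.

Satisfiable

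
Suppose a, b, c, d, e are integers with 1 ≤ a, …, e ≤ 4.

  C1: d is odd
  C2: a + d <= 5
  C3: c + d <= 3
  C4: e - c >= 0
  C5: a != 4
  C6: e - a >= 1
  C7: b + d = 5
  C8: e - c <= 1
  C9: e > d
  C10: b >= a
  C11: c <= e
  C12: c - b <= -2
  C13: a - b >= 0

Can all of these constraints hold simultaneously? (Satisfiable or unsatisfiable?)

Constraints 6, 8, 12, and 13 give a − b ≥ 0, b − c ≥ 2, c − e ≥ -1, e − a ≥ 1.
Adding all 4 inequalities: the left sides telescope to 0, and the right sides sum to 0 + 2 + (-1) + 1 = 2. So 0 ≥ 2, which is false.

Unsatisfiable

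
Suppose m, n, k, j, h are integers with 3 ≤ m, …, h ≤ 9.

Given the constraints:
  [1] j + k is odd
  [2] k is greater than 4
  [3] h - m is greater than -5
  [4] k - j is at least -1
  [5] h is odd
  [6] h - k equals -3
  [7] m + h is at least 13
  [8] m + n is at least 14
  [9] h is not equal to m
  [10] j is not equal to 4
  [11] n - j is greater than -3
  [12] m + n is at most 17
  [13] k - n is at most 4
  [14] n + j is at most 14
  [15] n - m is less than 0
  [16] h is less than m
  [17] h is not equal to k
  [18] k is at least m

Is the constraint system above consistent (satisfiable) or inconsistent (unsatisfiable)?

Satisfiable

Try m = 8, n = 7, k = 8, j = 7, h = 5.
Check constraint 3: h - m = -3; constraint 4: k - j = 1; constraint 6: h - k = -3. The remaining constraints are straightforward to verify.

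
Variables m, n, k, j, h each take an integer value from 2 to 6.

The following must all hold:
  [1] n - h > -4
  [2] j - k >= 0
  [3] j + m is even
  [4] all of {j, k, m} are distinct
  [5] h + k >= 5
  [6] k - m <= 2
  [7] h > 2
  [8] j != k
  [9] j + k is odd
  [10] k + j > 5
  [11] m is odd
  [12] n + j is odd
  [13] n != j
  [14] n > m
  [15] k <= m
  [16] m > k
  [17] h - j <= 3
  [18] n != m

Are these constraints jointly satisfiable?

Try m = 3, n = 4, k = 2, j = 5, h = 5.
Check constraint 1: n - h = -1; constraint 2: j - k = 3; constraint 5: h + k = 7. The remaining constraints are straightforward to verify.

Satisfiable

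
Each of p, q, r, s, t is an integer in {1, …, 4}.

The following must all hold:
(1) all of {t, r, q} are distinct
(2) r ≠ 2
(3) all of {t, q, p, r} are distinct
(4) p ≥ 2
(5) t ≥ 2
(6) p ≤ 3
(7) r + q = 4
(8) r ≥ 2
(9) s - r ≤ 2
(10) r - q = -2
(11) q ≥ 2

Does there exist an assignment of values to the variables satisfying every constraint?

Unsatisfiable

Constraints 4, 5, 8, and 11 confine each of t, q, p, r to the 3 values {2, …, 4} (the domain already gives each ≤ 4).
Constraint 3 requires all 4 of them to be distinct, but only 3 values are available — impossible by the pigeonhole principle.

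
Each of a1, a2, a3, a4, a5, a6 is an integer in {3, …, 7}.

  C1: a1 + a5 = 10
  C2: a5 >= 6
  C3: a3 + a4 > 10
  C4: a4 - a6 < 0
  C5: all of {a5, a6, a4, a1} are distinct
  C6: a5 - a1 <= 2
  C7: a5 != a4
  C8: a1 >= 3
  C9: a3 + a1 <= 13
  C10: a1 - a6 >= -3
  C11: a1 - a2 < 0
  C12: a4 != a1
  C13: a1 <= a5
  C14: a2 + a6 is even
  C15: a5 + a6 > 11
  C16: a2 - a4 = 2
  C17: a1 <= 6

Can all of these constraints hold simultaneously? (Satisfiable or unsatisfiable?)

Setting (a1, a2, a3, a4, a5, a6) = (4, 7, 6, 5, 6, 7) satisfies everything: constraint 1: a1 + a5 = 10; constraint 3: a3 + a4 = 11, and the others follow.

Satisfiable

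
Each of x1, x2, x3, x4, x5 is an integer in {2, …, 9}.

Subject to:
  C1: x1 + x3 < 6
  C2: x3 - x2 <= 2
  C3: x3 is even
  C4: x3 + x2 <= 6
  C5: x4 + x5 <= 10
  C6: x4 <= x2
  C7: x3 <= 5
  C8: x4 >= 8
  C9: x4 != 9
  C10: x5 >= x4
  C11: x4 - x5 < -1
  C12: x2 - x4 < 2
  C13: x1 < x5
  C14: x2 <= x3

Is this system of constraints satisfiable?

Unsatisfiable

From constraints 6 and 8: x2 ≥ x4 and x4 ≥ 8, so x2 ≥ 8. From constraints 7 and 14: x2 ≤ x3 and x3 ≤ 5, so x2 ≤ 5. But 5 < 8, so no value of x2 works.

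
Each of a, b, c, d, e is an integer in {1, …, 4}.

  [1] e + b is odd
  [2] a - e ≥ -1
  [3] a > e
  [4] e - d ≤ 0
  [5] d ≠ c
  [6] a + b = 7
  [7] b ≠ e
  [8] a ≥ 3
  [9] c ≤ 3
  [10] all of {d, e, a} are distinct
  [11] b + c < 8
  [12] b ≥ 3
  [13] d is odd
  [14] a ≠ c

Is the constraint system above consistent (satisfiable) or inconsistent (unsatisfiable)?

Satisfiable

Try a = 4, b = 3, c = 2, d = 3, e = 2.
Check constraint 2: a - e = 2; constraint 4: e - d = -1; constraint 6: a + b = 7. The remaining constraints are straightforward to verify.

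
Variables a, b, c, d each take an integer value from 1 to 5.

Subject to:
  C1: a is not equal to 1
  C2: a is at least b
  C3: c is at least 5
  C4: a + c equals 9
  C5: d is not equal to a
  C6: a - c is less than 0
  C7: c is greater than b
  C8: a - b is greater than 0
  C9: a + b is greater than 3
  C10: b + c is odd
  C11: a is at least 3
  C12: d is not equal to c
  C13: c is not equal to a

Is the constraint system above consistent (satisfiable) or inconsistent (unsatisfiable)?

Try a = 4, b = 2, c = 5, d = 2.
Check constraint 4: a + c = 9; constraint 6: a - c = -1. The remaining constraints are straightforward to verify.

Satisfiable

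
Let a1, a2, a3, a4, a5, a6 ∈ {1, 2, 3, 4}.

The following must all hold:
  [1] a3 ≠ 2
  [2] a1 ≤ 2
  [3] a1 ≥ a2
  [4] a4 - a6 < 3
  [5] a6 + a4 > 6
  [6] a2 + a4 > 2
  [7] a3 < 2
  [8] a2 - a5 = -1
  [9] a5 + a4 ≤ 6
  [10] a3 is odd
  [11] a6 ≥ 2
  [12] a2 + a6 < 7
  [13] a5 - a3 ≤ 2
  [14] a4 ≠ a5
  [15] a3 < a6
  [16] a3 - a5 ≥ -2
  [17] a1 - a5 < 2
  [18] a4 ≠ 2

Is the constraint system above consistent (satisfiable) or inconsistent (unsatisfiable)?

Satisfiable

The assignment a1 = 1, a2 = 1, a3 = 1, a4 = 4, a5 = 2, a6 = 4 works:
  constraint 4 holds since a4 - a6 = 0.
  constraint 5 holds since a6 + a4 = 8.
The rest check out directly.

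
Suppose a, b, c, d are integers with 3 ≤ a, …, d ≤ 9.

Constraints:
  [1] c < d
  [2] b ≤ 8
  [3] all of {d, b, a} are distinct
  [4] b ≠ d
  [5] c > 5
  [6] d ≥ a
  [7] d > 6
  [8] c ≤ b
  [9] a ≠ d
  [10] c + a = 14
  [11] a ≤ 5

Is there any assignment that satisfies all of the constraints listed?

Unsatisfiable

From constraints 2 and 8: c ≤ b ≤ 8. From constraint 11: a ≤ 5. Hence c + a ≤ 13. But constraint 10 requires c + a = 14, and 14 > 13. Contradiction.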